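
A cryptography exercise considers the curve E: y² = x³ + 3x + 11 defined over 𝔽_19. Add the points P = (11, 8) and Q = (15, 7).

(18, 8)

(11, 8) + (15, 7). λ = (7 - 8)/(15 - 11) ≡ 18/4 mod 19. 4⁻¹ ≡ 5 (mod 19), so λ ≡ 14.
  x = λ² - 11 - 15 = 196 - 26 ≡ 18; y = λ·(11 - 18) - 8 ≡ 8. → (18, 8)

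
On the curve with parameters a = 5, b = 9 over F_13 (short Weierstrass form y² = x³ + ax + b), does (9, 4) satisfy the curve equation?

yes

y² = 4² ≡ 3; x³ + 5x + 9 = 783 ≡ 3 (mod 13). 3 = 3.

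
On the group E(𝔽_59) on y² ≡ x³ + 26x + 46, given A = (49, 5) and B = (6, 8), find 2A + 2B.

First 2A:
Repeated addition: build up to 2A.
2A: tangent at (49, 5): λ = (3·49² + 26)/(2·5) ≡ 31/10. 10⁻¹ ≡ 6 (mod 59) since 10·6 = 60 ≡ 1, so λ ≡ 31·6 ≡ 9.
  x = λ² - 49 - 49 = 81 - 98 ≡ 42; y = λ·(49 - 42) - 5 ≡ 58. → (42, 58)
2A = (42, 58).
Next 2B:
Repeated addition: build up to 2B.
2B: tangent at (6, 8): λ = (3·6² + 26)/(2·8) ≡ 16/16. 16⁻¹ ≡ 48 (mod 59) since 16·48 = 768 ≡ 1, so λ ≡ 16·48 ≡ 1.
  x = λ² - 6 - 6 = 1 - 12 ≡ 48; y = λ·(6 - 48) - 8 ≡ 9. → (48, 9)
2B = (48, 9).
Finally 2A + 2B:
(42, 58) + (48, 9). λ = (9 - 58)/(48 - 42) ≡ 10/6 mod 59. 6⁻¹ ≡ 10 (mod 59), so λ ≡ 41.
  x = λ² - 42 - 48 = 1681 - 90 ≡ 57; y = λ·(42 - 57) - 58 ≡ 35. → (57, 35)

(57, 35)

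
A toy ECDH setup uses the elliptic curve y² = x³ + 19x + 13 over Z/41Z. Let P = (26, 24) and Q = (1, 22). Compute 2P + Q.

(37, 18)

First 2P:
Repeated addition: build up to 2P.
2P: tangent at (26, 24): λ = (3·26² + 19)/(2·24) ≡ 38/7. 7⁻¹ ≡ 6 (mod 41) since 7·6 = 42 ≡ 1, so λ ≡ 38·6 ≡ 23.
  x = λ² - 26 - 26 = 529 - 52 ≡ 26; y = λ·(26 - 26) - 24 ≡ 17. → (26, 17)
2P = (26, 17).
Finally 2P + Q:
(26, 17) + (1, 22). λ = (22 - 17)/(1 - 26) ≡ 5/16 mod 41. 16⁻¹ ≡ 18 (mod 41) since 16·18 = 288 ≡ 1, so λ ≡ 8.
  x = λ² - 26 - 1 = 64 - 27 ≡ 37; y = λ·(26 - 37) - 17 ≡ 18. → (37, 18)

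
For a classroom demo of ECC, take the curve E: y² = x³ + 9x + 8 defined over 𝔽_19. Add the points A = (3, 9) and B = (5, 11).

(12, 1)

(3, 9) + (5, 11). λ = (11 - 9)/(5 - 3) ≡ 2/2 mod 19. 2⁻¹ ≡ 10 (mod 19) since 2·10 = 20 ≡ 1, so λ ≡ 1.
  x = λ² - 3 - 5 = 1 - 8 ≡ 12; y = λ·(3 - 12) - 9 ≡ 1. → (12, 1)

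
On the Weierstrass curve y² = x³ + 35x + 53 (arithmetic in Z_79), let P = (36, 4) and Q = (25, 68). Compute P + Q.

(36, 4) + (25, 68). λ = (68 - 4)/(25 - 36) ≡ 64/68 mod 79. 68⁻¹ ≡ 43 (mod 79), so λ ≡ 66.
  x = λ² - 36 - 25 = 4356 - 61 ≡ 29; y = λ·(36 - 29) - 4 ≡ 63. → (29, 63)

(29, 63)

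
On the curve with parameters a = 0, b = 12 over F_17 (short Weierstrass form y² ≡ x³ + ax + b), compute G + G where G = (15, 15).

(13, 13)

tangent at (15, 15): λ = (3·15² + 0)/(2·15) ≡ 12/13. 13⁻¹ ≡ 4 (mod 17) since 13·4 = 52 ≡ 1, so λ ≡ 12·4 ≡ 14.
  x = λ² - 15 - 15 = 196 - 30 ≡ 13; y = λ·(15 - 13) - 15 ≡ 13. → (13, 13)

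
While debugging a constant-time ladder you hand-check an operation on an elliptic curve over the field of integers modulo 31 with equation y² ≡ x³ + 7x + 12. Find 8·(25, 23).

(14, 23)

Write G = (25, 23).
Double-and-add on 8 = (1000)₂. Start with G = (25, 23) for the leading 1-bit.
double: tangent at (25, 23): λ = (3·25² + 7)/(2·23) ≡ 22/15. 15⁻¹ ≡ 29 (mod 31) since 15·29 = 435 ≡ 1, so λ ≡ 22·29 ≡ 18.
  x = λ² - 25 - 25 = 324 - 50 ≡ 26; y = λ·(25 - 26) - 23 ≡ 21. → (26, 21)
double: tangent at (26, 21): λ = (3·26² + 7)/(2·21) ≡ 20/11. 11⁻¹ ≡ 17 (mod 31) since 11·17 = 187 ≡ 1, so λ ≡ 20·17 ≡ 30.
  x = λ² - 26 - 26 = 900 - 52 ≡ 11; y = λ·(26 - 11) - 21 ≡ 26. → (11, 26)
double: tangent at (11, 26): λ = (3·11² + 7)/(2·26) ≡ 29/21. 21⁻¹ ≡ 3 (mod 31), so λ ≡ 29·3 ≡ 25.
  x = λ² - 11 - 11 = 625 - 22 ≡ 14; y = λ·(11 - 14) - 26 ≡ 23. → (14, 23)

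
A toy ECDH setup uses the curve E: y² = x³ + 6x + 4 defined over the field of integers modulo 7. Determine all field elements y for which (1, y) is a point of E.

x³ + 6x + 4 = 11 ≡ 4 (mod 7).
Square roots of 4 mod 7: 2 and 5 (since 2² = 4 ≡ 4).

2, 5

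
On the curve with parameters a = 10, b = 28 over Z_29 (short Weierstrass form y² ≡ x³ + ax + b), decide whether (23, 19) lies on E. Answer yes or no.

yes

y² = 19² ≡ 13; x³ + 10x + 28 = 12425 ≡ 13 (mod 29). 13 = 13.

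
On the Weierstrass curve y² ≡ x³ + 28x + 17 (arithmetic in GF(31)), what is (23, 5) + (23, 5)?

(4, 10)

tangent at (23, 5): λ = (3·23² + 28)/(2·5) ≡ 3/10. 10⁻¹ ≡ 28 (mod 31), so λ ≡ 3·28 ≡ 22.
  x = λ² - 23 - 23 = 484 - 46 ≡ 4; y = λ·(23 - 4) - 5 ≡ 10. → (4, 10)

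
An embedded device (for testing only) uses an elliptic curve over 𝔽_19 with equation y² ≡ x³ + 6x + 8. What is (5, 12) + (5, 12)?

(10, 2)

tangent at (5, 12): λ = (3·5² + 6)/(2·12) ≡ 5/5. 5⁻¹ ≡ 4 (mod 19) since 5·4 = 20 ≡ 1, so λ ≡ 5·4 ≡ 1.
  x = λ² - 5 - 5 = 1 - 10 ≡ 10; y = λ·(5 - 10) - 12 ≡ 2. → (10, 2)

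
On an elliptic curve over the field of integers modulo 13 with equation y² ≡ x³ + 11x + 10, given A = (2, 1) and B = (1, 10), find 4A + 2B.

First 4A:
Double-and-add on 4 = (100)₂. Start with A = (2, 1) for the leading 1-bit.
double: tangent at (2, 1): λ = (3·2² + 11)/(2·1) ≡ 10/2. 2⁻¹ ≡ 7 (mod 13), so λ ≡ 10·7 ≡ 5.
  x = λ² - 2 - 2 = 25 - 4 ≡ 8; y = λ·(2 - 8) - 1 ≡ 8. → (8, 8)
double: tangent at (8, 8): λ = (3·8² + 11)/(2·8) ≡ 8/3. 3⁻¹ ≡ 9 (mod 13), so λ ≡ 8·9 ≡ 7.
  x = λ² - 8 - 8 = 49 - 16 ≡ 7; y = λ·(8 - 7) - 8 ≡ 12. → (7, 12)
4A = (7, 12).
Next 2B:
Repeated addition: build up to 2B.
2B: tangent at (1, 10): λ = (3·1² + 11)/(2·10) ≡ 1/7. 7⁻¹ ≡ 2 (mod 13) since 7·2 = 14 ≡ 1, so λ ≡ 1·2 ≡ 2.
  x = λ² - 1 - 1 = 4 - 2 ≡ 2; y = λ·(1 - 2) - 10 ≡ 1. → (2, 1)
2B = (2, 1).
Finally 4A + 2B:
(7, 12) + (2, 1). λ = (1 - 12)/(2 - 7) ≡ 2/8 mod 13. 8⁻¹ ≡ 5 (mod 13) since 8·5 = 40 ≡ 1, so λ ≡ 10.
  x = λ² - 7 - 2 = 100 - 9 ≡ 0; y = λ·(7 - 0) - 12 ≡ 6. → (0, 6)

(0, 6)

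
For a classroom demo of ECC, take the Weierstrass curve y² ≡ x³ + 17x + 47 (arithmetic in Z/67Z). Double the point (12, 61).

tangent at (12, 61): λ = (3·12² + 17)/(2·61) ≡ 47/55. 55⁻¹ ≡ 39 (mod 67), so λ ≡ 47·39 ≡ 24.
  x = λ² - 12 - 12 = 576 - 24 ≡ 16; y = λ·(12 - 16) - 61 ≡ 44. → (16, 44)

(16, 44)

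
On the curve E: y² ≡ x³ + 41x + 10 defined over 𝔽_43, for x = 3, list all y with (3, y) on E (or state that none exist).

x³ + 41x + 10 = 160 ≡ 31 (mod 43).
Square roots of 31 mod 43: 17 and 26 (since 17² = 289 ≡ 31).

17, 26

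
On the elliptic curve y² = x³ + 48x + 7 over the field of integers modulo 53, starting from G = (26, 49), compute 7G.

Double-and-add on 7 = (111)₂. Start with G = (26, 49) for the leading 1-bit.
double: tangent at (26, 49): λ = (3·26² + 48)/(2·49) ≡ 9/45. 45⁻¹ ≡ 33 (mod 53), so λ ≡ 9·33 ≡ 32.
  x = λ² - 26 - 26 = 1024 - 52 ≡ 18; y = λ·(26 - 18) - 49 ≡ 48. → (18, 48)
add G: (18, 48) + (26, 49). λ = (49 - 48)/(26 - 18) ≡ 1/8 mod 53. 8⁻¹ ≡ 20 (mod 53) since 8·20 = 160 ≡ 1, so λ ≡ 20.
  x = λ² - 18 - 26 = 400 - 44 ≡ 38; y = λ·(18 - 38) - 48 ≡ 29. → (38, 29)
double: tangent at (38, 29): λ = (3·38² + 48)/(2·29) ≡ 34/5. 5⁻¹ ≡ 32 (mod 53), so λ ≡ 34·32 ≡ 28.
  x = λ² - 38 - 38 = 784 - 76 ≡ 19; y = λ·(38 - 19) - 29 ≡ 26. → (19, 26)
add G: (19, 26) + (26, 49). λ = (49 - 26)/(26 - 19) ≡ 23/7 mod 53. 7⁻¹ ≡ 38 (mod 53) since 7·38 = 266 ≡ 1, so λ ≡ 26.
  x = λ² - 19 - 26 = 676 - 45 ≡ 48; y = λ·(19 - 48) - 26 ≡ 15. → (48, 15)

(48, 15)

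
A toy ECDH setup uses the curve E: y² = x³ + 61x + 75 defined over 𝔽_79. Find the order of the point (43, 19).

2P: tangent at (43, 19): λ = (3·43² + 61)/(2·19) ≡ 78/38. 38⁻¹ ≡ 52 (mod 79) since 38·52 = 1976 ≡ 1, so λ ≡ 78·52 ≡ 27.
  x = λ² - 43 - 43 = 729 - 86 ≡ 11; y = λ·(43 - 11) - 19 ≡ 55. → (11, 55)
3P: (11, 55) + (43, 19). λ = (19 - 55)/(43 - 11) ≡ 43/32 mod 79. 32⁻¹ ≡ 42 (mod 79), so λ ≡ 68.
  x = λ² - 11 - 43 = 4624 - 54 ≡ 67; y = λ·(11 - 67) - 55 ≡ 8. → (67, 8)
4P: (67, 8) + (43, 19). λ = (19 - 8)/(43 - 67) ≡ 11/55 mod 79. 55⁻¹ ≡ 23 (mod 79), so λ ≡ 16.
  x = λ² - 67 - 43 = 256 - 110 ≡ 67; y = λ·(67 - 67) - 8 ≡ 71. → (67, 71)
5P: (67, 71) + (43, 19). λ = (19 - 71)/(43 - 67) ≡ 27/55 mod 79. 55⁻¹ ≡ 23 (mod 79) since 55·23 = 1265 ≡ 1, so λ ≡ 68.
  x = λ² - 67 - 43 = 4624 - 110 ≡ 11; y = λ·(67 - 11) - 71 ≡ 24. → (11, 24)
6P: (11, 24) + (43, 19). λ = (19 - 24)/(43 - 11) ≡ 74/32 mod 79. 32⁻¹ ≡ 42 (mod 79), so λ ≡ 27.
  x = λ² - 11 - 43 = 729 - 54 ≡ 43; y = λ·(11 - 43) - 24 ≡ 60. → (43, 60)
7P: (43, 60) + (43, 19): same x and y₁ ≡ -y₂, so the sum is the point at infinity.
7P = the point at infinity, so the order is 7.

7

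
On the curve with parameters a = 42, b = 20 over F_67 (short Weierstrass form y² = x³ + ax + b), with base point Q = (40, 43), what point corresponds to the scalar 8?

Double-and-add on 8 = (1000)₂. Start with Q = (40, 43) for the leading 1-bit.
double: tangent at (40, 43): λ = (3·40² + 42)/(2·43) ≡ 18/19. 19⁻¹ ≡ 60 (mod 67), so λ ≡ 18·60 ≡ 8.
  x = λ² - 40 - 40 = 64 - 80 ≡ 51; y = λ·(40 - 51) - 43 ≡ 3. → (51, 3)
double: tangent at (51, 3): λ = (3·51² + 42)/(2·3) ≡ 6/6. 6⁻¹ ≡ 56 (mod 67), so λ ≡ 6·56 ≡ 1.
  x = λ² - 51 - 51 = 1 - 102 ≡ 33; y = λ·(51 - 33) - 3 ≡ 15. → (33, 15)
double: tangent at (33, 15): λ = (3·33² + 42)/(2·15) ≡ 26/30. 30⁻¹ ≡ 38 (mod 67), so λ ≡ 26·38 ≡ 50.
  x = λ² - 33 - 33 = 2500 - 66 ≡ 22; y = λ·(33 - 22) - 15 ≡ 66. → (22, 66)

(22, 66)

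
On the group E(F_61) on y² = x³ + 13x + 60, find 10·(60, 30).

(57, 35)

Write G = (60, 30).
Double-and-add on 10 = (1010)₂. Start with G = (60, 30) for the leading 1-bit.
double: tangent at (60, 30): λ = (3·60² + 13)/(2·30) ≡ 16/60. 60⁻¹ ≡ 60 (mod 61) since 60·60 = 3600 ≡ 1, so λ ≡ 16·60 ≡ 45.
  x = λ² - 60 - 60 = 2025 - 120 ≡ 14; y = λ·(60 - 14) - 30 ≡ 27. → (14, 27)
double: tangent at (14, 27): λ = (3·14² + 13)/(2·27) ≡ 52/54. 54⁻¹ ≡ 26 (mod 61), so λ ≡ 52·26 ≡ 10.
  x = λ² - 14 - 14 = 100 - 28 ≡ 11; y = λ·(14 - 11) - 27 ≡ 3. → (11, 3)
add G: (11, 3) + (60, 30). λ = (30 - 3)/(60 - 11) ≡ 27/49 mod 61. 49⁻¹ ≡ 5 (mod 61), so λ ≡ 13.
  x = λ² - 11 - 60 = 169 - 71 ≡ 37; y = λ·(11 - 37) - 3 ≡ 25. → (37, 25)
double: tangent at (37, 25): λ = (3·37² + 13)/(2·25) ≡ 33/50. 50⁻¹ ≡ 11 (mod 61), so λ ≡ 33·11 ≡ 58.
  x = λ² - 37 - 37 = 3364 - 74 ≡ 57; y = λ·(37 - 57) - 25 ≡ 35. → (57, 35)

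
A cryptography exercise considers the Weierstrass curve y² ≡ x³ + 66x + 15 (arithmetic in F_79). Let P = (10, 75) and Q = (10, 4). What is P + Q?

O

The two points share x = 10 and their y-coordinates satisfy 75 + 4 ≡ 0 (mod 79), so they are inverses. Their sum is O.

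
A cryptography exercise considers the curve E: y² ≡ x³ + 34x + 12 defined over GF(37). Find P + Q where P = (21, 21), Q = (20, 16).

(21, 16)

(21, 21) + (20, 16). λ = (16 - 21)/(20 - 21) ≡ 32/36 mod 37. 36⁻¹ ≡ 36 (mod 37) since 36·36 = 1296 ≡ 1, so λ ≡ 5.
  x = λ² - 21 - 20 = 25 - 41 ≡ 21; y = λ·(21 - 21) - 21 ≡ 16. → (21, 16)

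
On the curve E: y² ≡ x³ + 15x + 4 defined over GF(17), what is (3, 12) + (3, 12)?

(13, 13)

tangent at (3, 12): λ = (3·3² + 15)/(2·12) ≡ 8/7. 7⁻¹ ≡ 5 (mod 17) since 7·5 = 35 ≡ 1, so λ ≡ 8·5 ≡ 6.
  x = λ² - 3 - 3 = 36 - 6 ≡ 13; y = λ·(3 - 13) - 12 ≡ 13. → (13, 13)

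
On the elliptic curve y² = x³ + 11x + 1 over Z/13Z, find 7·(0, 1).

(0, 12)

Write G = (0, 1).
Double-and-add on 7 = (111)₂. Start with G = (0, 1) for the leading 1-bit.
double: tangent at (0, 1): λ = (3·0² + 11)/(2·1) ≡ 11/2. 2⁻¹ ≡ 7 (mod 13), so λ ≡ 11·7 ≡ 12.
  x = λ² - 0 - 0 = 144 - 0 ≡ 1; y = λ·(0 - 1) - 1 ≡ 0. → (1, 0)
add G: (1, 0) + (0, 1). λ = (1 - 0)/(0 - 1) ≡ 1/12 mod 13. 12⁻¹ ≡ 12 (mod 13), so λ ≡ 12.
  x = λ² - 1 - 0 = 144 - 1 ≡ 0; y = λ·(1 - 0) - 0 ≡ 12. → (0, 12)
double: tangent at (0, 12): λ = (3·0² + 11)/(2·12) ≡ 11/11. 11⁻¹ ≡ 6 (mod 13) since 11·6 = 66 ≡ 1, so λ ≡ 11·6 ≡ 1.
  x = λ² - 0 - 0 = 1 - 0 ≡ 1; y = λ·(0 - 1) - 12 ≡ 0. → (1, 0)
add G: (1, 0) + (0, 1). λ = (1 - 0)/(0 - 1) ≡ 1/12 mod 13. 12⁻¹ ≡ 12 (mod 13) since 12·12 = 144 ≡ 1, so λ ≡ 12.
  x = λ² - 1 - 0 = 144 - 1 ≡ 0; y = λ·(1 - 0) - 0 ≡ 12. → (0, 12)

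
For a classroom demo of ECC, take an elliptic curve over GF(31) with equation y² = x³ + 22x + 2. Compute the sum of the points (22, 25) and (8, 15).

(11, 5)

(22, 25) + (8, 15). λ = (15 - 25)/(8 - 22) ≡ 21/17 mod 31. 17⁻¹ ≡ 11 (mod 31) since 17·11 = 187 ≡ 1, so λ ≡ 14.
  x = λ² - 22 - 8 = 196 - 30 ≡ 11; y = λ·(22 - 11) - 25 ≡ 5. → (11, 5)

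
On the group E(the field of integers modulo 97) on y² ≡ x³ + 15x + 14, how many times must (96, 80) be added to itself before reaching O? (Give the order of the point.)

2P: tangent at (96, 80): λ = (3·96² + 15)/(2·80) ≡ 18/63. 63⁻¹ ≡ 77 (mod 97) since 63·77 = 4851 ≡ 1, so λ ≡ 18·77 ≡ 28.
  x = λ² - 96 - 96 = 784 - 192 ≡ 10; y = λ·(96 - 10) - 80 ≡ 0. → (10, 0)
3P: (10, 0) + (96, 80). λ = (80 - 0)/(96 - 10) ≡ 80/86 mod 97. 86⁻¹ ≡ 44 (mod 97), so λ ≡ 28.
  x = λ² - 10 - 96 = 784 - 106 ≡ 96; y = λ·(10 - 96) - 0 ≡ 17. → (96, 17)
4P: (96, 17) + (96, 80): same x and y₁ ≡ -y₂, so the sum is O.
4P = O, so the order is 4.

4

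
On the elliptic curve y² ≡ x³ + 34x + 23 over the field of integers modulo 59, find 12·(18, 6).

(23, 13)

Write P = (18, 6).
Repeated addition: build up to 12P.
2P: tangent at (18, 6): λ = (3·18² + 34)/(2·6) ≡ 3/12. 12⁻¹ ≡ 5 (mod 59), so λ ≡ 3·5 ≡ 15.
  x = λ² - 18 - 18 = 225 - 36 ≡ 12; y = λ·(18 - 12) - 6 ≡ 25. → (12, 25)
3P: (12, 25) + (18, 6). λ = (6 - 25)/(18 - 12) ≡ 40/6 mod 59. 6⁻¹ ≡ 10 (mod 59), so λ ≡ 46.
  x = λ² - 12 - 18 = 2116 - 30 ≡ 21; y = λ·(12 - 21) - 25 ≡ 33. → (21, 33)
4P: (21, 33) + (18, 6). λ = (6 - 33)/(18 - 21) ≡ 32/56 mod 59. 56⁻¹ ≡ 39 (mod 59) since 56·39 = 2184 ≡ 1, so λ ≡ 9.
  x = λ² - 21 - 18 = 81 - 39 ≡ 42; y = λ·(21 - 42) - 33 ≡ 14. → (42, 14)
5P: (42, 14) + (18, 6). λ = (6 - 14)/(18 - 42) ≡ 51/35 mod 59. 35⁻¹ ≡ 27 (mod 59), so λ ≡ 20.
  x = λ² - 42 - 18 = 400 - 60 ≡ 45; y = λ·(42 - 45) - 14 ≡ 44. → (45, 44)
6P: (45, 44) + (18, 6). λ = (6 - 44)/(18 - 45) ≡ 21/32 mod 59. 32⁻¹ ≡ 24 (mod 59), so λ ≡ 32.
  x = λ² - 45 - 18 = 1024 - 63 ≡ 17; y = λ·(45 - 17) - 44 ≡ 26. → (17, 26)
7P: (17, 26) + (18, 6). λ = (6 - 26)/(18 - 17) ≡ 39/1 mod 59. 1⁻¹ ≡ 1 (mod 59), so λ ≡ 39.
  x = λ² - 17 - 18 = 1521 - 35 ≡ 11; y = λ·(17 - 11) - 26 ≡ 31. → (11, 31)
8P: (11, 31) + (18, 6). λ = (6 - 31)/(18 - 11) ≡ 34/7 mod 59. 7⁻¹ ≡ 17 (mod 59), so λ ≡ 47.
  x = λ² - 11 - 18 = 2209 - 29 ≡ 56; y = λ·(11 - 56) - 31 ≡ 37. → (56, 37)
9P: (56, 37) + (18, 6). λ = (6 - 37)/(18 - 56) ≡ 28/21 mod 59. 21⁻¹ ≡ 45 (mod 59) since 21·45 = 945 ≡ 1, so λ ≡ 21.
  x = λ² - 56 - 18 = 441 - 74 ≡ 13; y = λ·(56 - 13) - 37 ≡ 40. → (13, 40)
10P: (13, 40) + (18, 6). λ = (6 - 40)/(18 - 13) ≡ 25/5 mod 59. 5⁻¹ ≡ 12 (mod 59) since 5·12 = 60 ≡ 1, so λ ≡ 5.
  x = λ² - 13 - 18 = 25 - 31 ≡ 53; y = λ·(13 - 53) - 40 ≡ 55. → (53, 55)
11P: (53, 55) + (18, 6). λ = (6 - 55)/(18 - 53) ≡ 10/24 mod 59. 24⁻¹ ≡ 32 (mod 59), so λ ≡ 25.
  x = λ² - 53 - 18 = 625 - 71 ≡ 23; y = λ·(53 - 23) - 55 ≡ 46. → (23, 46)
12P: (23, 46) + (18, 6). λ = (6 - 46)/(18 - 23) ≡ 19/54 mod 59. 54⁻¹ ≡ 47 (mod 59) since 54·47 = 2538 ≡ 1, so λ ≡ 8.
  x = λ² - 23 - 18 = 64 - 41 ≡ 23; y = λ·(23 - 23) - 46 ≡ 13. → (23, 13)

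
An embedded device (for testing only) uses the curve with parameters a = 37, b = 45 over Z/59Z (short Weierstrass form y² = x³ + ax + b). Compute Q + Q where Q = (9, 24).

tangent at (9, 24): λ = (3·9² + 37)/(2·24) ≡ 44/48. 48⁻¹ ≡ 16 (mod 59), so λ ≡ 44·16 ≡ 55.
  x = λ² - 9 - 9 = 3025 - 18 ≡ 57; y = λ·(9 - 57) - 24 ≡ 50. → (57, 50)

(57, 50)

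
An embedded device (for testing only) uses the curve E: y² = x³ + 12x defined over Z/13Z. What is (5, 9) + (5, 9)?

(0, 0)

tangent at (5, 9): λ = (3·5² + 12)/(2·9) ≡ 9/5. 5⁻¹ ≡ 8 (mod 13), so λ ≡ 9·8 ≡ 7.
  x = λ² - 5 - 5 = 49 - 10 ≡ 0; y = λ·(5 - 0) - 9 ≡ 0. → (0, 0)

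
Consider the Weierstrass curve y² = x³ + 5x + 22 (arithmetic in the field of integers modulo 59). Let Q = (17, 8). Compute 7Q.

Double-and-add on 7 = (111)₂. Start with Q = (17, 8) for the leading 1-bit.
double: tangent at (17, 8): λ = (3·17² + 5)/(2·8) ≡ 46/16. 16⁻¹ ≡ 48 (mod 59), so λ ≡ 46·48 ≡ 25.
  x = λ² - 17 - 17 = 625 - 34 ≡ 1; y = λ·(17 - 1) - 8 ≡ 38. → (1, 38)
add Q: (1, 38) + (17, 8). λ = (8 - 38)/(17 - 1) ≡ 29/16 mod 59. 16⁻¹ ≡ 48 (mod 59), so λ ≡ 35.
  x = λ² - 1 - 17 = 1225 - 18 ≡ 27; y = λ·(1 - 27) - 38 ≡ 55. → (27, 55)
double: tangent at (27, 55): λ = (3·27² + 5)/(2·55) ≡ 9/51. 51⁻¹ ≡ 22 (mod 59), so λ ≡ 9·22 ≡ 21.
  x = λ² - 27 - 27 = 441 - 54 ≡ 33; y = λ·(27 - 33) - 55 ≡ 55. → (33, 55)
add Q: (33, 55) + (17, 8). λ = (8 - 55)/(17 - 33) ≡ 12/43 mod 59. 43⁻¹ ≡ 11 (mod 59), so λ ≡ 14.
  x = λ² - 33 - 17 = 196 - 50 ≡ 28; y = λ·(33 - 28) - 55 ≡ 15. → (28, 15)

(28, 15)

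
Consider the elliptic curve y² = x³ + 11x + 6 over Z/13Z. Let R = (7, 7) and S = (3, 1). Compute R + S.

(7, 7) + (3, 1). λ = (1 - 7)/(3 - 7) ≡ 7/9 mod 13. 9⁻¹ ≡ 3 (mod 13), so λ ≡ 8.
  x = λ² - 7 - 3 = 64 - 10 ≡ 2; y = λ·(7 - 2) - 7 ≡ 7. → (2, 7)

(2, 7)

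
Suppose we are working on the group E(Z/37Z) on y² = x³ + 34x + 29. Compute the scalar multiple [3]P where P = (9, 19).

(9, 18)

Repeated addition: build up to 3P.
2P: tangent at (9, 19): λ = (3·9² + 34)/(2·19) ≡ 18/1. 1⁻¹ ≡ 1 (mod 37), so λ ≡ 18·1 ≡ 18.
  x = λ² - 9 - 9 = 324 - 18 ≡ 10; y = λ·(9 - 10) - 19 ≡ 0. → (10, 0)
3P: (10, 0) + (9, 19). λ = (19 - 0)/(9 - 10) ≡ 19/36 mod 37. 36⁻¹ ≡ 36 (mod 37), so λ ≡ 18.
  x = λ² - 10 - 9 = 324 - 19 ≡ 9; y = λ·(10 - 9) - 0 ≡ 18. → (9, 18)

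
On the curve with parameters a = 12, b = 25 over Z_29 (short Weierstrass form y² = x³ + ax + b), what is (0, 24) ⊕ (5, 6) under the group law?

(0, 24) + (5, 6). λ = (6 - 24)/(5 - 0) ≡ 11/5 mod 29. 5⁻¹ ≡ 6 (mod 29) since 5·6 = 30 ≡ 1, so λ ≡ 8.
  x = λ² - 0 - 5 = 64 - 5 ≡ 1; y = λ·(0 - 1) - 24 ≡ 26. → (1, 26)

(1, 26)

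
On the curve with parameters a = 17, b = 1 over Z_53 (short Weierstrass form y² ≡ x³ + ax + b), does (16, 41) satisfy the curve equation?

y² = 41² ≡ 38; x³ + 17x + 1 = 4369 ≡ 23 (mod 53). 38 ≠ 23.

no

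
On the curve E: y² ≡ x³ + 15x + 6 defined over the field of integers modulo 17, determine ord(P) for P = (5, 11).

12

2P: tangent at (5, 11): λ = (3·5² + 15)/(2·11) ≡ 5/5. 5⁻¹ ≡ 7 (mod 17) since 5·7 = 35 ≡ 1, so λ ≡ 5·7 ≡ 1.
  x = λ² - 5 - 5 = 1 - 10 ≡ 8; y = λ·(5 - 8) - 11 ≡ 3. → (8, 3)
3P: (8, 3) + (5, 11). λ = (11 - 3)/(5 - 8) ≡ 8/14 mod 17. 14⁻¹ ≡ 11 (mod 17) since 14·11 = 154 ≡ 1, so λ ≡ 3.
  x = λ² - 8 - 5 = 9 - 13 ≡ 13; y = λ·(8 - 13) - 3 ≡ 16. → (13, 16)
4P: (13, 16) + (5, 11). λ = (11 - 16)/(5 - 13) ≡ 12/9 mod 17. 9⁻¹ ≡ 2 (mod 17), so λ ≡ 7.
  x = λ² - 13 - 5 = 49 - 18 ≡ 14; y = λ·(13 - 14) - 16 ≡ 11. → (14, 11)
5P: (14, 11) + (5, 11). λ = (11 - 11)/(5 - 14) ≡ 0/8 mod 17. 8⁻¹ ≡ 15 (mod 17), so λ ≡ 0.
  x = λ² - 14 - 5 = 0 - 19 ≡ 15; y = λ·(14 - 15) - 11 ≡ 6. → (15, 6)
6P: (15, 6) + (5, 11). λ = (11 - 6)/(5 - 15) ≡ 5/7 mod 17. 7⁻¹ ≡ 5 (mod 17), so λ ≡ 8.
  x = λ² - 15 - 5 = 64 - 20 ≡ 10; y = λ·(15 - 10) - 6 ≡ 0. → (10, 0)
7P: (10, 0) + (5, 11). λ = (11 - 0)/(5 - 10) ≡ 11/12 mod 17. 12⁻¹ ≡ 10 (mod 17) since 12·10 = 120 ≡ 1, so λ ≡ 8.
  x = λ² - 10 - 5 = 64 - 15 ≡ 15; y = λ·(10 - 15) - 0 ≡ 11. → (15, 11)
8P: (15, 11) + (5, 11). λ = (11 - 11)/(5 - 15) ≡ 0/7 mod 17. 7⁻¹ ≡ 5 (mod 17) since 7·5 = 35 ≡ 1, so λ ≡ 0.
  x = λ² - 15 - 5 = 0 - 20 ≡ 14; y = λ·(15 - 14) - 11 ≡ 6. → (14, 6)
9P: (14, 6) + (5, 11). λ = (11 - 6)/(5 - 14) ≡ 5/8 mod 17. 8⁻¹ ≡ 15 (mod 17), so λ ≡ 7.
  x = λ² - 14 - 5 = 49 - 19 ≡ 13; y = λ·(14 - 13) - 6 ≡ 1. → (13, 1)
10P: (13, 1) + (5, 11). λ = (11 - 1)/(5 - 13) ≡ 10/9 mod 17. 9⁻¹ ≡ 2 (mod 17), so λ ≡ 3.
  x = λ² - 13 - 5 = 9 - 18 ≡ 8; y = λ·(13 - 8) - 1 ≡ 14. → (8, 14)
11P: (8, 14) + (5, 11). λ = (11 - 14)/(5 - 8) ≡ 14/14 mod 17. 14⁻¹ ≡ 11 (mod 17) since 14·11 = 154 ≡ 1, so λ ≡ 1.
  x = λ² - 8 - 5 = 1 - 13 ≡ 5; y = λ·(8 - 5) - 14 ≡ 6. → (5, 6)
12P: (5, 6) + (5, 11): same x and y₁ ≡ -y₂, so the sum is 𝒪.
12P = 𝒪, so the order is 12.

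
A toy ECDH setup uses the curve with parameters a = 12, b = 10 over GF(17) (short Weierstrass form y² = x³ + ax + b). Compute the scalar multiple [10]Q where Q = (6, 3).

Double-and-add on 10 = (1010)₂. Start with Q = (6, 3) for the leading 1-bit.
double: tangent at (6, 3): λ = (3·6² + 12)/(2·3) ≡ 1/6. 6⁻¹ ≡ 3 (mod 17) since 6·3 = 18 ≡ 1, so λ ≡ 1·3 ≡ 3.
  x = λ² - 6 - 6 = 9 - 12 ≡ 14; y = λ·(6 - 14) - 3 ≡ 7. → (14, 7)
double: tangent at (14, 7): λ = (3·14² + 12)/(2·7) ≡ 5/14. 14⁻¹ ≡ 11 (mod 17) since 14·11 = 154 ≡ 1, so λ ≡ 5·11 ≡ 4.
  x = λ² - 14 - 14 = 16 - 28 ≡ 5; y = λ·(14 - 5) - 7 ≡ 12. → (5, 12)
add Q: (5, 12) + (6, 3). λ = (3 - 12)/(6 - 5) ≡ 8/1 mod 17. 1⁻¹ ≡ 1 (mod 17) since 1·1 = 1 ≡ 1, so λ ≡ 8.
  x = λ² - 5 - 6 = 64 - 11 ≡ 2; y = λ·(5 - 2) - 12 ≡ 12. → (2, 12)
double: tangent at (2, 12): λ = (3·2² + 12)/(2·12) ≡ 7/7. 7⁻¹ ≡ 5 (mod 17) since 7·5 = 35 ≡ 1, so λ ≡ 7·5 ≡ 1.
  x = λ² - 2 - 2 = 1 - 4 ≡ 14; y = λ·(2 - 14) - 12 ≡ 10. → (14, 10)

(14, 10)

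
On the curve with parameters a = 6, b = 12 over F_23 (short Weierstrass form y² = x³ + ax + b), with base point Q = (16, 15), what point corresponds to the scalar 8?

(11, 12)

Double-and-add on 8 = (1000)₂. Start with Q = (16, 15) for the leading 1-bit.
double: tangent at (16, 15): λ = (3·16² + 6)/(2·15) ≡ 15/7. 7⁻¹ ≡ 10 (mod 23), so λ ≡ 15·10 ≡ 12.
  x = λ² - 16 - 16 = 144 - 32 ≡ 20; y = λ·(16 - 20) - 15 ≡ 6. → (20, 6)
double: tangent at (20, 6): λ = (3·20² + 6)/(2·6) ≡ 10/12. 12⁻¹ ≡ 2 (mod 23) since 12·2 = 24 ≡ 1, so λ ≡ 10·2 ≡ 20.
  x = λ² - 20 - 20 = 400 - 40 ≡ 15; y = λ·(20 - 15) - 6 ≡ 2. → (15, 2)
double: tangent at (15, 2): λ = (3·15² + 6)/(2·2) ≡ 14/4. 4⁻¹ ≡ 6 (mod 23) since 4·6 = 24 ≡ 1, so λ ≡ 14·6 ≡ 15.
  x = λ² - 15 - 15 = 225 - 30 ≡ 11; y = λ·(15 - 11) - 2 ≡ 12. → (11, 12)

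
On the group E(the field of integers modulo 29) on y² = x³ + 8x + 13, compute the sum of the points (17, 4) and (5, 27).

(0, 19)

(17, 4) + (5, 27). λ = (27 - 4)/(5 - 17) ≡ 23/17 mod 29. 17⁻¹ ≡ 12 (mod 29) since 17·12 = 204 ≡ 1, so λ ≡ 15.
  x = λ² - 17 - 5 = 225 - 22 ≡ 0; y = λ·(17 - 0) - 4 ≡ 19. → (0, 19)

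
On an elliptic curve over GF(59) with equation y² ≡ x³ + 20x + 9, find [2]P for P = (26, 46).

tangent at (26, 46): λ = (3·26² + 20)/(2·46) ≡ 42/33. 33⁻¹ ≡ 34 (mod 59), so λ ≡ 42·34 ≡ 12.
  x = λ² - 26 - 26 = 144 - 52 ≡ 33; y = λ·(26 - 33) - 46 ≡ 47. → (33, 47)

(33, 47)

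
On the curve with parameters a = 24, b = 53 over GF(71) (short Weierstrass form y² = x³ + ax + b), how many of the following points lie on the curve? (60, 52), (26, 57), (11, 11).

(60, 52): 52² ≡ 6, rhs ≡ 20 → off.
(26, 57): 57² ≡ 54, rhs ≡ 6 → off.
(11, 11): 11² ≡ 50, rhs ≡ 15 → off.

0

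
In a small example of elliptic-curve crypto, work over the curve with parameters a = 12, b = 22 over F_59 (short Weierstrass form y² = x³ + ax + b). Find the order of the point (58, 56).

9

2P: tangent at (58, 56): λ = (3·58² + 12)/(2·56) ≡ 15/53. 53⁻¹ ≡ 49 (mod 59) since 53·49 = 2597 ≡ 1, so λ ≡ 15·49 ≡ 27.
  x = λ² - 58 - 58 = 729 - 116 ≡ 23; y = λ·(58 - 23) - 56 ≡ 4. → (23, 4)
3P: (23, 4) + (58, 56). λ = (56 - 4)/(58 - 23) ≡ 52/35 mod 59. 35⁻¹ ≡ 27 (mod 59), so λ ≡ 47.
  x = λ² - 23 - 58 = 2209 - 81 ≡ 4; y = λ·(23 - 4) - 4 ≡ 4. → (4, 4)
4P: (4, 4) + (58, 56). λ = (56 - 4)/(58 - 4) ≡ 52/54 mod 59. 54⁻¹ ≡ 47 (mod 59) since 54·47 = 2538 ≡ 1, so λ ≡ 25.
  x = λ² - 4 - 58 = 625 - 62 ≡ 32; y = λ·(4 - 32) - 4 ≡ 4. → (32, 4)
5P: (32, 4) + (58, 56). λ = (56 - 4)/(58 - 32) ≡ 52/26 mod 59. 26⁻¹ ≡ 25 (mod 59) since 26·25 = 650 ≡ 1, so λ ≡ 2.
  x = λ² - 32 - 58 = 4 - 90 ≡ 32; y = λ·(32 - 32) - 4 ≡ 55. → (32, 55)
6P: (32, 55) + (58, 56). λ = (56 - 55)/(58 - 32) ≡ 1/26 mod 59. 26⁻¹ ≡ 25 (mod 59) since 26·25 = 650 ≡ 1, so λ ≡ 25.
  x = λ² - 32 - 58 = 625 - 90 ≡ 4; y = λ·(32 - 4) - 55 ≡ 55. → (4, 55)
7P: (4, 55) + (58, 56). λ = (56 - 55)/(58 - 4) ≡ 1/54 mod 59. 54⁻¹ ≡ 47 (mod 59), so λ ≡ 47.
  x = λ² - 4 - 58 = 2209 - 62 ≡ 23; y = λ·(4 - 23) - 55 ≡ 55. → (23, 55)
8P: (23, 55) + (58, 56). λ = (56 - 55)/(58 - 23) ≡ 1/35 mod 59. 35⁻¹ ≡ 27 (mod 59), so λ ≡ 27.
  x = λ² - 23 - 58 = 729 - 81 ≡ 58; y = λ·(23 - 58) - 55 ≡ 3. → (58, 3)
9P: (58, 3) + (58, 56): same x and y₁ ≡ -y₂, so the sum is ∞.
9P = ∞, so the order is 9.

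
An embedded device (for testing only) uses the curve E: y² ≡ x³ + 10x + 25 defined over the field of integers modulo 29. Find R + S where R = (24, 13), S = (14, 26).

(4, 19)

(24, 13) + (14, 26). λ = (26 - 13)/(14 - 24) ≡ 13/19 mod 29. 19⁻¹ ≡ 26 (mod 29) since 19·26 = 494 ≡ 1, so λ ≡ 19.
  x = λ² - 24 - 14 = 361 - 38 ≡ 4; y = λ·(24 - 4) - 13 ≡ 19. → (4, 19)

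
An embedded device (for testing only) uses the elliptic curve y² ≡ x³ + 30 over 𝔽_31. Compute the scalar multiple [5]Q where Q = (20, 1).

Double-and-add on 5 = (101)₂. Start with Q = (20, 1) for the leading 1-bit.
double: tangent at (20, 1): λ = (3·20² + 0)/(2·1) ≡ 22/2. 2⁻¹ ≡ 16 (mod 31), so λ ≡ 22·16 ≡ 11.
  x = λ² - 20 - 20 = 121 - 40 ≡ 19; y = λ·(20 - 19) - 1 ≡ 10. → (19, 10)
double: tangent at (19, 10): λ = (3·19² + 0)/(2·10) ≡ 29/20. 20⁻¹ ≡ 14 (mod 31) since 20·14 = 280 ≡ 1, so λ ≡ 29·14 ≡ 3.
  x = λ² - 19 - 19 = 9 - 38 ≡ 2; y = λ·(19 - 2) - 10 ≡ 10. → (2, 10)
add Q: (2, 10) + (20, 1). λ = (1 - 10)/(20 - 2) ≡ 22/18 mod 31. 18⁻¹ ≡ 19 (mod 31), so λ ≡ 15.
  x = λ² - 2 - 20 = 225 - 22 ≡ 17; y = λ·(2 - 17) - 10 ≡ 13. → (17, 13)

(17, 13)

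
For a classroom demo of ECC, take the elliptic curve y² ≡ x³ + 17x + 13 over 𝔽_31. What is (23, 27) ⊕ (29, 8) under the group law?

(23, 27) + (29, 8). λ = (8 - 27)/(29 - 23) ≡ 12/6 mod 31. 6⁻¹ ≡ 26 (mod 31) since 6·26 = 156 ≡ 1, so λ ≡ 2.
  x = λ² - 23 - 29 = 4 - 52 ≡ 14; y = λ·(23 - 14) - 27 ≡ 22. → (14, 22)

(14, 22)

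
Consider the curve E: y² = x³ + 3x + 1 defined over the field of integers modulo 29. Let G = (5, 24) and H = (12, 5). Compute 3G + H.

First 3G:
Repeated addition: build up to 3G.
2G: tangent at (5, 24): λ = (3·5² + 3)/(2·24) ≡ 20/19. 19⁻¹ ≡ 26 (mod 29), so λ ≡ 20·26 ≡ 27.
  x = λ² - 5 - 5 = 729 - 10 ≡ 23; y = λ·(5 - 23) - 24 ≡ 12. → (23, 12)
3G: (23, 12) + (5, 24). λ = (24 - 12)/(5 - 23) ≡ 12/11 mod 29. 11⁻¹ ≡ 8 (mod 29), so λ ≡ 9.
  x = λ² - 23 - 5 = 81 - 28 ≡ 24; y = λ·(23 - 24) - 12 ≡ 8. → (24, 8)
3G = (24, 8).
Finally 3G + H:
(24, 8) + (12, 5). λ = (5 - 8)/(12 - 24) ≡ 26/17 mod 29. 17⁻¹ ≡ 12 (mod 29) since 17·12 = 204 ≡ 1, so λ ≡ 22.
  x = λ² - 24 - 12 = 484 - 36 ≡ 13; y = λ·(24 - 13) - 8 ≡ 2. → (13, 2)

(13, 2)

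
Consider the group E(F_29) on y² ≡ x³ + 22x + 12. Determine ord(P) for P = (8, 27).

9

2P: tangent at (8, 27): λ = (3·8² + 22)/(2·27) ≡ 11/25. 25⁻¹ ≡ 7 (mod 29) since 25·7 = 175 ≡ 1, so λ ≡ 11·7 ≡ 19.
  x = λ² - 8 - 8 = 361 - 16 ≡ 26; y = λ·(8 - 26) - 27 ≡ 8. → (26, 8)
3P: (26, 8) + (8, 27). λ = (27 - 8)/(8 - 26) ≡ 19/11 mod 29. 11⁻¹ ≡ 8 (mod 29), so λ ≡ 7.
  x = λ² - 26 - 8 = 49 - 34 ≡ 15; y = λ·(26 - 15) - 8 ≡ 11. → (15, 11)
4P: (15, 11) + (8, 27). λ = (27 - 11)/(8 - 15) ≡ 16/22 mod 29. 22⁻¹ ≡ 4 (mod 29) since 22·4 = 88 ≡ 1, so λ ≡ 6.
  x = λ² - 15 - 8 = 36 - 23 ≡ 13; y = λ·(15 - 13) - 11 ≡ 1. → (13, 1)
5P: (13, 1) + (8, 27). λ = (27 - 1)/(8 - 13) ≡ 26/24 mod 29. 24⁻¹ ≡ 23 (mod 29) since 24·23 = 552 ≡ 1, so λ ≡ 18.
  x = λ² - 13 - 8 = 324 - 21 ≡ 13; y = λ·(13 - 13) - 1 ≡ 28. → (13, 28)
6P: (13, 28) + (8, 27). λ = (27 - 28)/(8 - 13) ≡ 28/24 mod 29. 24⁻¹ ≡ 23 (mod 29) since 24·23 = 552 ≡ 1, so λ ≡ 6.
  x = λ² - 13 - 8 = 36 - 21 ≡ 15; y = λ·(13 - 15) - 28 ≡ 18. → (15, 18)
7P: (15, 18) + (8, 27). λ = (27 - 18)/(8 - 15) ≡ 9/22 mod 29. 22⁻¹ ≡ 4 (mod 29), so λ ≡ 7.
  x = λ² - 15 - 8 = 49 - 23 ≡ 26; y = λ·(15 - 26) - 18 ≡ 21. → (26, 21)
8P: (26, 21) + (8, 27). λ = (27 - 21)/(8 - 26) ≡ 6/11 mod 29. 11⁻¹ ≡ 8 (mod 29), so λ ≡ 19.
  x = λ² - 26 - 8 = 361 - 34 ≡ 8; y = λ·(26 - 8) - 21 ≡ 2. → (8, 2)
9P: (8, 2) + (8, 27): same x and y₁ ≡ -y₂, so the sum is the point at infinity.
9P = the point at infinity, so the order is 9.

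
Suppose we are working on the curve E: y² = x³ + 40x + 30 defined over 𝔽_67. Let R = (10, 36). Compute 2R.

tangent at (10, 36): λ = (3·10² + 40)/(2·36) ≡ 5/5. 5⁻¹ ≡ 27 (mod 67), so λ ≡ 5·27 ≡ 1.
  x = λ² - 10 - 10 = 1 - 20 ≡ 48; y = λ·(10 - 48) - 36 ≡ 60. → (48, 60)

(48, 60)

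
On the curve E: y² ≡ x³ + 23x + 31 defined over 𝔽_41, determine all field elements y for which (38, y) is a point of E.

none

x³ + 23x + 31 = 55777 ≡ 17 (mod 41).
17 is a non-residue mod 41; no y exists.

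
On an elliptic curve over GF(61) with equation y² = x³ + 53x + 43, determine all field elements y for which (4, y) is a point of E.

x³ + 53x + 43 = 319 ≡ 14 (mod 61).
Square roots of 14 mod 61: 21 and 40 (since 21² = 441 ≡ 14).

21, 40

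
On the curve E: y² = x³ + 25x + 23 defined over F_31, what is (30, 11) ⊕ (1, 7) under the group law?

(30, 11) + (1, 7). λ = (7 - 11)/(1 - 30) ≡ 27/2 mod 31. 2⁻¹ ≡ 16 (mod 31), so λ ≡ 29.
  x = λ² - 30 - 1 = 841 - 31 ≡ 4; y = λ·(30 - 4) - 11 ≡ 30. → (4, 30)

(4, 30)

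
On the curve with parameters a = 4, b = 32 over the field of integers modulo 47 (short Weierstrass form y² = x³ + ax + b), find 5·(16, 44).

(2, 1)

Write G = (16, 44).
Double-and-add on 5 = (101)₂. Start with G = (16, 44) for the leading 1-bit.
double: tangent at (16, 44): λ = (3·16² + 4)/(2·44) ≡ 20/41. 41⁻¹ ≡ 39 (mod 47) since 41·39 = 1599 ≡ 1, so λ ≡ 20·39 ≡ 28.
  x = λ² - 16 - 16 = 784 - 32 ≡ 0; y = λ·(16 - 0) - 44 ≡ 28. → (0, 28)
double: tangent at (0, 28): λ = (3·0² + 4)/(2·28) ≡ 4/9. 9⁻¹ ≡ 21 (mod 47) since 9·21 = 189 ≡ 1, so λ ≡ 4·21 ≡ 37.
  x = λ² - 0 - 0 = 1369 - 0 ≡ 6; y = λ·(0 - 6) - 28 ≡ 32. → (6, 32)
add G: (6, 32) + (16, 44). λ = (44 - 32)/(16 - 6) ≡ 12/10 mod 47. 10⁻¹ ≡ 33 (mod 47) since 10·33 = 330 ≡ 1, so λ ≡ 20.
  x = λ² - 6 - 16 = 400 - 22 ≡ 2; y = λ·(6 - 2) - 32 ≡ 1. → (2, 1)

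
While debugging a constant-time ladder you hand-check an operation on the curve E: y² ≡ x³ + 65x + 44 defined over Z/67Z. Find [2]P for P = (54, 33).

tangent at (54, 33): λ = (3·54² + 65)/(2·33) ≡ 36/66. 66⁻¹ ≡ 66 (mod 67), so λ ≡ 36·66 ≡ 31.
  x = λ² - 54 - 54 = 961 - 108 ≡ 49; y = λ·(54 - 49) - 33 ≡ 55. → (49, 55)

(49, 55)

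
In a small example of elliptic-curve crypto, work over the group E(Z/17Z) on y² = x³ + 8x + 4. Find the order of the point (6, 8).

7

2P: tangent at (6, 8): λ = (3·6² + 8)/(2·8) ≡ 14/16. 16⁻¹ ≡ 16 (mod 17), so λ ≡ 14·16 ≡ 3.
  x = λ² - 6 - 6 = 9 - 12 ≡ 14; y = λ·(6 - 14) - 8 ≡ 2. → (14, 2)
3P: (14, 2) + (6, 8). λ = (8 - 2)/(6 - 14) ≡ 6/9 mod 17. 9⁻¹ ≡ 2 (mod 17), so λ ≡ 12.
  x = λ² - 14 - 6 = 144 - 20 ≡ 5; y = λ·(14 - 5) - 2 ≡ 4. → (5, 4)
4P: (5, 4) + (6, 8). λ = (8 - 4)/(6 - 5) ≡ 4/1 mod 17. 1⁻¹ ≡ 1 (mod 17) since 1·1 = 1 ≡ 1, so λ ≡ 4.
  x = λ² - 5 - 6 = 16 - 11 ≡ 5; y = λ·(5 - 5) - 4 ≡ 13. → (5, 13)
5P: (5, 13) + (6, 8). λ = (8 - 13)/(6 - 5) ≡ 12/1 mod 17. 1⁻¹ ≡ 1 (mod 17), so λ ≡ 12.
  x = λ² - 5 - 6 = 144 - 11 ≡ 14; y = λ·(5 - 14) - 13 ≡ 15. → (14, 15)
6P: (14, 15) + (6, 8). λ = (8 - 15)/(6 - 14) ≡ 10/9 mod 17. 9⁻¹ ≡ 2 (mod 17) since 9·2 = 18 ≡ 1, so λ ≡ 3.
  x = λ² - 14 - 6 = 9 - 20 ≡ 6; y = λ·(14 - 6) - 15 ≡ 9. → (6, 9)
7P: (6, 9) + (6, 8): same x and y₁ ≡ -y₂, so the sum is O.
7P = O, so the order is 7.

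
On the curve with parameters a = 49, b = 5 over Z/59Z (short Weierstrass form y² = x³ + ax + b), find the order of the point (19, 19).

2P: tangent at (19, 19): λ = (3·19² + 49)/(2·19) ≡ 11/38. 38⁻¹ ≡ 14 (mod 59), so λ ≡ 11·14 ≡ 36.
  x = λ² - 19 - 19 = 1296 - 38 ≡ 19; y = λ·(19 - 19) - 19 ≡ 40. → (19, 40)
3P: (19, 40) + (19, 19): same x and y₁ ≡ -y₂, so the sum is ∞.
3P = ∞, so the order is 3.

3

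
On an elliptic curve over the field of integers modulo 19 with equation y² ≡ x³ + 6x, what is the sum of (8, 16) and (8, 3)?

The two points share x = 8 and their y-coordinates satisfy 16 + 3 ≡ 0 (mod 19), so they are inverses. Their sum is O.

O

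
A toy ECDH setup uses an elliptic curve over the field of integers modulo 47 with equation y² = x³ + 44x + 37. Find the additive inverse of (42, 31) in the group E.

-(42, 31) = (42, -31 mod 47) = (42, 16).

(42, 16)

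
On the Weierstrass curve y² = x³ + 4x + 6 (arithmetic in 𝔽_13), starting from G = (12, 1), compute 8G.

(6, 8)

Repeated addition: build up to 8G.
2G: tangent at (12, 1): λ = (3·12² + 4)/(2·1) ≡ 7/2. 2⁻¹ ≡ 7 (mod 13) since 2·7 = 14 ≡ 1, so λ ≡ 7·7 ≡ 10.
  x = λ² - 12 - 12 = 100 - 24 ≡ 11; y = λ·(12 - 11) - 1 ≡ 9. → (11, 9)
3G: (11, 9) + (12, 1). λ = (1 - 9)/(12 - 11) ≡ 5/1 mod 13. 1⁻¹ ≡ 1 (mod 13), so λ ≡ 5.
  x = λ² - 11 - 12 = 25 - 23 ≡ 2; y = λ·(11 - 2) - 9 ≡ 10. → (2, 10)
4G: (2, 10) + (12, 1). λ = (1 - 10)/(12 - 2) ≡ 4/10 mod 13. 10⁻¹ ≡ 4 (mod 13), so λ ≡ 3.
  x = λ² - 2 - 12 = 9 - 14 ≡ 8; y = λ·(2 - 8) - 10 ≡ 11. → (8, 11)
5G: (8, 11) + (12, 1). λ = (1 - 11)/(12 - 8) ≡ 3/4 mod 13. 4⁻¹ ≡ 10 (mod 13) since 4·10 = 40 ≡ 1, so λ ≡ 4.
  x = λ² - 8 - 12 = 16 - 20 ≡ 9; y = λ·(8 - 9) - 11 ≡ 11. → (9, 11)
6G: (9, 11) + (12, 1). λ = (1 - 11)/(12 - 9) ≡ 3/3 mod 13. 3⁻¹ ≡ 9 (mod 13) since 3·9 = 27 ≡ 1, so λ ≡ 1.
  x = λ² - 9 - 12 = 1 - 21 ≡ 6; y = λ·(9 - 6) - 11 ≡ 5. → (6, 5)
7G: (6, 5) + (12, 1). λ = (1 - 5)/(12 - 6) ≡ 9/6 mod 13. 6⁻¹ ≡ 11 (mod 13) since 6·11 = 66 ≡ 1, so λ ≡ 8.
  x = λ² - 6 - 12 = 64 - 18 ≡ 7; y = λ·(6 - 7) - 5 ≡ 0. → (7, 0)
8G: (7, 0) + (12, 1). λ = (1 - 0)/(12 - 7) ≡ 1/5 mod 13. 5⁻¹ ≡ 8 (mod 13) since 5·8 = 40 ≡ 1, so λ ≡ 8.
  x = λ² - 7 - 12 = 64 - 19 ≡ 6; y = λ·(7 - 6) - 0 ≡ 8. → (6, 8)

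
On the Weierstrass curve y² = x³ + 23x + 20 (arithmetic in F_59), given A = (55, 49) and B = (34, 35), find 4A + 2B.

(45, 50)

First 4A:
Double-and-add on 4 = (100)₂. Start with A = (55, 49) for the leading 1-bit.
double: tangent at (55, 49): λ = (3·55² + 23)/(2·49) ≡ 12/39. 39⁻¹ ≡ 56 (mod 59) since 39·56 = 2184 ≡ 1, so λ ≡ 12·56 ≡ 23.
  x = λ² - 55 - 55 = 529 - 110 ≡ 6; y = λ·(55 - 6) - 49 ≡ 16. → (6, 16)
double: tangent at (6, 16): λ = (3·6² + 23)/(2·16) ≡ 13/32. 32⁻¹ ≡ 24 (mod 59), so λ ≡ 13·24 ≡ 17.
  x = λ² - 6 - 6 = 289 - 12 ≡ 41; y = λ·(6 - 41) - 16 ≡ 38. → (41, 38)
4A = (41, 38).
Next 2B:
Repeated addition: build up to 2B.
2B: tangent at (34, 35): λ = (3·34² + 23)/(2·35) ≡ 10/11. 11⁻¹ ≡ 43 (mod 59), so λ ≡ 10·43 ≡ 17.
  x = λ² - 34 - 34 = 289 - 68 ≡ 44; y = λ·(34 - 44) - 35 ≡ 31. → (44, 31)
2B = (44, 31).
Finally 4A + 2B:
(41, 38) + (44, 31). λ = (31 - 38)/(44 - 41) ≡ 52/3 mod 59. 3⁻¹ ≡ 20 (mod 59), so λ ≡ 37.
  x = λ² - 41 - 44 = 1369 - 85 ≡ 45; y = λ·(41 - 45) - 38 ≡ 50. → (45, 50)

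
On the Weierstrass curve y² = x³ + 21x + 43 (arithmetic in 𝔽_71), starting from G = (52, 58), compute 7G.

(49, 68)

Double-and-add on 7 = (111)₂. Start with G = (52, 58) for the leading 1-bit.
double: tangent at (52, 58): λ = (3·52² + 21)/(2·58) ≡ 39/45. 45⁻¹ ≡ 30 (mod 71) since 45·30 = 1350 ≡ 1, so λ ≡ 39·30 ≡ 34.
  x = λ² - 52 - 52 = 1156 - 104 ≡ 58; y = λ·(52 - 58) - 58 ≡ 22. → (58, 22)
add G: (58, 22) + (52, 58). λ = (58 - 22)/(52 - 58) ≡ 36/65 mod 71. 65⁻¹ ≡ 59 (mod 71), so λ ≡ 65.
  x = λ² - 58 - 52 = 4225 - 110 ≡ 68; y = λ·(58 - 68) - 22 ≡ 38. → (68, 38)
double: tangent at (68, 38): λ = (3·68² + 21)/(2·38) ≡ 48/5. 5⁻¹ ≡ 57 (mod 71), so λ ≡ 48·57 ≡ 38.
  x = λ² - 68 - 68 = 1444 - 136 ≡ 30; y = λ·(68 - 30) - 38 ≡ 57. → (30, 57)
add G: (30, 57) + (52, 58). λ = (58 - 57)/(52 - 30) ≡ 1/22 mod 71. 22⁻¹ ≡ 42 (mod 71), so λ ≡ 42.
  x = λ² - 30 - 52 = 1764 - 82 ≡ 49; y = λ·(30 - 49) - 57 ≡ 68. → (49, 68)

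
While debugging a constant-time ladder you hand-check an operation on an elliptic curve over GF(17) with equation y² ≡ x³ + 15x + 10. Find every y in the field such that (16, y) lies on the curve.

x³ + 15x + 10 = 4346 ≡ 11 (mod 17).
11 is a non-residue mod 17; no y exists.

none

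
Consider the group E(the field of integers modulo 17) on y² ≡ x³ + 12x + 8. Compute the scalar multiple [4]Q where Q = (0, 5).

(0, 12)

Double-and-add on 4 = (100)₂. Start with Q = (0, 5) for the leading 1-bit.
double: tangent at (0, 5): λ = (3·0² + 12)/(2·5) ≡ 12/10. 10⁻¹ ≡ 12 (mod 17), so λ ≡ 12·12 ≡ 8.
  x = λ² - 0 - 0 = 64 - 0 ≡ 13; y = λ·(0 - 13) - 5 ≡ 10. → (13, 10)
double: tangent at (13, 10): λ = (3·13² + 12)/(2·10) ≡ 9/3. 3⁻¹ ≡ 6 (mod 17), so λ ≡ 9·6 ≡ 3.
  x = λ² - 13 - 13 = 9 - 26 ≡ 0; y = λ·(13 - 0) - 10 ≡ 12. → (0, 12)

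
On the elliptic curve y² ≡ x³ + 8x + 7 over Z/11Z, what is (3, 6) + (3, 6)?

tangent at (3, 6): λ = (3·3² + 8)/(2·6) ≡ 2/1. 1⁻¹ ≡ 1 (mod 11), so λ ≡ 2·1 ≡ 2.
  x = λ² - 3 - 3 = 4 - 6 ≡ 9; y = λ·(3 - 9) - 6 ≡ 4. → (9, 4)

(9, 4)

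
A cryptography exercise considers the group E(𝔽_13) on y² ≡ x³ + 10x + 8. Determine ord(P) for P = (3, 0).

2P: (3, 0) + (3, 0): same x and y₁ ≡ -y₂, so the sum is 𝒪.
2P = 𝒪, so the order is 2.

2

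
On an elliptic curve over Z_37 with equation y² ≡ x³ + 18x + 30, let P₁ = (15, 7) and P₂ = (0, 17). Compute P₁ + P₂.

(6, 24)

(15, 7) + (0, 17). λ = (17 - 7)/(0 - 15) ≡ 10/22 mod 37. 22⁻¹ ≡ 32 (mod 37) since 22·32 = 704 ≡ 1, so λ ≡ 24.
  x = λ² - 15 - 0 = 576 - 15 ≡ 6; y = λ·(15 - 6) - 7 ≡ 24. → (6, 24)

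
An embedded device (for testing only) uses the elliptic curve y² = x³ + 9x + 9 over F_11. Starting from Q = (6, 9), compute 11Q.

Double-and-add on 11 = (1011)₂. Start with Q = (6, 9) for the leading 1-bit.
double: tangent at (6, 9): λ = (3·6² + 9)/(2·9) ≡ 7/7. 7⁻¹ ≡ 8 (mod 11) since 7·8 = 56 ≡ 1, so λ ≡ 7·8 ≡ 1.
  x = λ² - 6 - 6 = 1 - 12 ≡ 0; y = λ·(6 - 0) - 9 ≡ 8. → (0, 8)
double: tangent at (0, 8): λ = (3·0² + 9)/(2·8) ≡ 9/5. 5⁻¹ ≡ 9 (mod 11) since 5·9 = 45 ≡ 1, so λ ≡ 9·9 ≡ 4.
  x = λ² - 0 - 0 = 16 - 0 ≡ 5; y = λ·(0 - 5) - 8 ≡ 5. → (5, 5)
add Q: (5, 5) + (6, 9). λ = (9 - 5)/(6 - 5) ≡ 4/1 mod 11. 1⁻¹ ≡ 1 (mod 11), so λ ≡ 4.
  x = λ² - 5 - 6 = 16 - 11 ≡ 5; y = λ·(5 - 5) - 5 ≡ 6. → (5, 6)
double: tangent at (5, 6): λ = (3·5² + 9)/(2·6) ≡ 7/1. 1⁻¹ ≡ 1 (mod 11) since 1·1 = 1 ≡ 1, so λ ≡ 7·1 ≡ 7.
  x = λ² - 5 - 5 = 49 - 10 ≡ 6; y = λ·(5 - 6) - 6 ≡ 9. → (6, 9)
add Q: tangent at (6, 9): λ = (3·6² + 9)/(2·9) ≡ 7/7. 7⁻¹ ≡ 8 (mod 11), so λ ≡ 7·8 ≡ 1.
  x = λ² - 6 - 6 = 1 - 12 ≡ 0; y = λ·(6 - 0) - 9 ≡ 8. → (0, 8)

(0, 8)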